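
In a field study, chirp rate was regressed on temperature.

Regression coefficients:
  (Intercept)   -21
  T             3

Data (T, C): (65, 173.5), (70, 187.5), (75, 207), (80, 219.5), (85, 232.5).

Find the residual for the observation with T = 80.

r = 0.5

Ĉ = -21 + 3·80 = 219
r = 219.5 − 219 = 0.5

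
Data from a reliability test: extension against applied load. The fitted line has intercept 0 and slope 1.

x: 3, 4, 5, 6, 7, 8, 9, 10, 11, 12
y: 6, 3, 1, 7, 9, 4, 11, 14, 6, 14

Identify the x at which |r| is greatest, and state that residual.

x = 11, r = -5

x=3: ŷ = 3 = 3; r = 6 − 3 = 3
x=4: ŷ = 4 = 4; r = 3 − 4 = -1
x=5: ŷ = 5 = 5; r = 1 − 5 = -4
x=6: ŷ = 6 = 6; r = 7 − 6 = 1
x=7: ŷ = 7 = 7; r = 9 − 7 = 2
x=8: ŷ = 8 = 8; r = 4 − 8 = -4
x=9: ŷ = 9 = 9; r = 11 − 9 = 2
x=10: ŷ = 10 = 10; r = 14 − 10 = 4
x=11: ŷ = 11 = 11; r = 6 − 11 = -5
x=12: ŷ = 12 = 12; r = 14 − 12 = 2
Largest |r| is 5 at x = 11, residual -5.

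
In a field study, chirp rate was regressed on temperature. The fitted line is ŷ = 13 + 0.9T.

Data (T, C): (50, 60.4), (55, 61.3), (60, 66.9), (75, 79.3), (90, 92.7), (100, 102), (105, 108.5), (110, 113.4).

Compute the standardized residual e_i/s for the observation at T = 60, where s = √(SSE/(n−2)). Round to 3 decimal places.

T=50: ŷ = 13 + 0.9·50 = 58; e = 60.4 − 58 = 2.4
T=55: ŷ = 13 + 0.9·55 = 62.5; e = 61.3 − 62.5 = -1.2
T=60: ŷ = 13 + 0.9·60 = 67; e = 66.9 − 67 = -0.1
T=75: ŷ = 13 + 0.9·75 = 80.5; e = 79.3 − 80.5 = -1.2
T=90: ŷ = 13 + 0.9·90 = 94; e = 92.7 − 94 = -1.3
T=100: ŷ = 13 + 0.9·100 = 103; e = 102 − 103 = -1
T=105: ŷ = 13 + 0.9·105 = 107.5; e = 108.5 − 107.5 = 1
T=110: ŷ = 13 + 0.9·110 = 112; e = 113.4 − 112 = 1.4
SSE = 5.76 + 1.44 + 0.01 + 1.44 + 1.69 + 1 + 1 + 1.96 = 14.3
s = √(14.3/6) = 1.5438
e/s = -0.1 / 1.5438 = -0.065

-0.065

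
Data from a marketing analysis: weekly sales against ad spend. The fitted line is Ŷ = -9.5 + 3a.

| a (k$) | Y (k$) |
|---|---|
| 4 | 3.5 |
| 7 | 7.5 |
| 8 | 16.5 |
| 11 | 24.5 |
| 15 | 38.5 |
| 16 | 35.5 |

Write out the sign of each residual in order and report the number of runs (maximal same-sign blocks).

4 runs

a=4: Ŷ = -9.5 + 3·4 = 2.5; e = 3.5 − 2.5 = 1
a=7: Ŷ = -9.5 + 3·7 = 11.5; e = 7.5 − 11.5 = -4
a=8: Ŷ = -9.5 + 3·8 = 14.5; e = 16.5 − 14.5 = 2
a=11: Ŷ = -9.5 + 3·11 = 23.5; e = 24.5 − 23.5 = 1
a=15: Ŷ = -9.5 + 3·15 = 35.5; e = 38.5 − 35.5 = 3
a=16: Ŷ = -9.5 + 3·16 = 38.5; e = 35.5 − 38.5 = -3
Signs: + − + + + −
Runs: +×1, −×1, +×3, −×1 → 4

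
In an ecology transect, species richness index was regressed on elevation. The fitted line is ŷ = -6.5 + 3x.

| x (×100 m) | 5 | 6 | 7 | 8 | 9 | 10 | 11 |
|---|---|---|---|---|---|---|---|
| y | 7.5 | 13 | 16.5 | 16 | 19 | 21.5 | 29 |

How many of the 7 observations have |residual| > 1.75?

x=5: ŷ = -6.5 + 3·5 = 8.5; e = 7.5 − 8.5 = -1
x=6: ŷ = -6.5 + 3·6 = 11.5; e = 13 − 11.5 = 1.5
x=7: ŷ = -6.5 + 3·7 = 14.5; e = 16.5 − 14.5 = 2
x=8: ŷ = -6.5 + 3·8 = 17.5; e = 16 − 17.5 = -1.5
x=9: ŷ = -6.5 + 3·9 = 20.5; e = 19 − 20.5 = -1.5
x=10: ŷ = -6.5 + 3·10 = 23.5; e = 21.5 − 23.5 = -2
x=11: ŷ = -6.5 + 3·11 = 26.5; e = 29 − 26.5 = 2.5
|e| > 1.75: x=7 (|e|=2), x=10 (|e|=2), x=11 (|e|=2.5) → 3

3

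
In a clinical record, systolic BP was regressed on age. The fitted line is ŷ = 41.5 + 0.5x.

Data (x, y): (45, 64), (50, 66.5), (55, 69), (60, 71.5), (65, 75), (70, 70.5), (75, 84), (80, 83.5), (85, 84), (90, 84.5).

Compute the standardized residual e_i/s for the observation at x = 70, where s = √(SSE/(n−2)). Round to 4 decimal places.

x=45: ŷ = 41.5 + 0.5·45 = 64; e = 64 − 64 = 0
x=50: ŷ = 41.5 + 0.5·50 = 66.5; e = 66.5 − 66.5 = 0
x=55: ŷ = 41.5 + 0.5·55 = 69; e = 69 − 69 = 0
x=60: ŷ = 41.5 + 0.5·60 = 71.5; e = 71.5 − 71.5 = 0
x=65: ŷ = 41.5 + 0.5·65 = 74; e = 75 − 74 = 1
x=70: ŷ = 41.5 + 0.5·70 = 76.5; e = 70.5 − 76.5 = -6
x=75: ŷ = 41.5 + 0.5·75 = 79; e = 84 − 79 = 5
x=80: ŷ = 41.5 + 0.5·80 = 81.5; e = 83.5 − 81.5 = 2
x=85: ŷ = 41.5 + 0.5·85 = 84; e = 84 − 84 = 0
x=90: ŷ = 41.5 + 0.5·90 = 86.5; e = 84.5 − 86.5 = -2
SSE = 0 + 0 + 0 + 0 + 1 + 36 + 25 + 4 + 0 + 4 = 70
s = √(70/8) = 2.95804
e/s = -6 / 2.95804 = -2.0284

-2.0284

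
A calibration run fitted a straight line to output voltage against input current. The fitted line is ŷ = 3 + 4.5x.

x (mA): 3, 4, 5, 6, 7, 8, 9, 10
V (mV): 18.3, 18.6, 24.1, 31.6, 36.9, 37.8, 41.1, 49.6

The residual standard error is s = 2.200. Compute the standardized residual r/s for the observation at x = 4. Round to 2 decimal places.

-1.09

ŷ = 3 + 4.5·4 = 21
r = 18.6 − 21 = -2.4
r/s = -2.4 / 2.200 = -1.09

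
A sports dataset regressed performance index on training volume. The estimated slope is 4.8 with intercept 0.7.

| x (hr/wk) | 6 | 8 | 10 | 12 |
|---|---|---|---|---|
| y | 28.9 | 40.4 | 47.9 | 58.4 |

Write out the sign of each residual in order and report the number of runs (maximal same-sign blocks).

x=6: ŷ = 0.7 + 4.8·6 = 29.5; r = 28.9 − 29.5 = -0.6
x=8: ŷ = 0.7 + 4.8·8 = 39.1; r = 40.4 − 39.1 = 1.3
x=10: ŷ = 0.7 + 4.8·10 = 48.7; r = 47.9 − 48.7 = -0.8
x=12: ŷ = 0.7 + 4.8·12 = 58.3; r = 58.4 − 58.3 = 0.1
Signs: − + − +
Runs: −×1, +×1, −×1, +×1 → 4

4 runs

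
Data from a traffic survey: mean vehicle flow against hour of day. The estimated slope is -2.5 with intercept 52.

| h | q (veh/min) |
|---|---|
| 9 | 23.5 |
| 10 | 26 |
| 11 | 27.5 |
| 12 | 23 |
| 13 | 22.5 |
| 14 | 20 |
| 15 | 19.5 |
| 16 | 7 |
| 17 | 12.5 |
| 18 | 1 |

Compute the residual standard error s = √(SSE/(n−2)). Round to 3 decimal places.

s = 4.472

h=9: ŷ = 52 − 2.5·9 = 29.5; r = 23.5 − 29.5 = -6
h=10: ŷ = 52 − 2.5·10 = 27; r = 26 − 27 = -1
h=11: ŷ = 52 − 2.5·11 = 24.5; r = 27.5 − 24.5 = 3
h=12: ŷ = 52 − 2.5·12 = 22; r = 23 − 22 = 1
h=13: ŷ = 52 − 2.5·13 = 19.5; r = 22.5 − 19.5 = 3
h=14: ŷ = 52 − 2.5·14 = 17; r = 20 − 17 = 3
h=15: ŷ = 52 − 2.5·15 = 14.5; r = 19.5 − 14.5 = 5
h=16: ŷ = 52 − 2.5·16 = 12; r = 7 − 12 = -5
h=17: ŷ = 52 − 2.5·17 = 9.5; r = 12.5 − 9.5 = 3
h=18: ŷ = 52 − 2.5·18 = 7; r = 1 − 7 = -6
SSE = 36 + 1 + 9 + 1 + 9 + 9 + 25 + 25 + 9 + 36 = 160
s = √(160/8) = √20 ≈ 4.472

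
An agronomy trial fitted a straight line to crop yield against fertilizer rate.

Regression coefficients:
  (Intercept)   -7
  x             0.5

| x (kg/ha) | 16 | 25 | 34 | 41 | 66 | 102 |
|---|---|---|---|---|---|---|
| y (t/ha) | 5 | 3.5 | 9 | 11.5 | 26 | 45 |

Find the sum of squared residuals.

SSE = 26

x=16: ŷ = -7 + 0.5·16 = 1; e = 5 − 1 = 4
x=25: ŷ = -7 + 0.5·25 = 5.5; e = 3.5 − 5.5 = -2
x=34: ŷ = -7 + 0.5·34 = 10; e = 9 − 10 = -1
x=41: ŷ = -7 + 0.5·41 = 13.5; e = 11.5 − 13.5 = -2
x=66: ŷ = -7 + 0.5·66 = 26; e = 26 − 26 = 0
x=102: ŷ = -7 + 0.5·102 = 44; e = 45 − 44 = 1
SSE = 16 + 4 + 1 + 4 + 0 + 1 = 26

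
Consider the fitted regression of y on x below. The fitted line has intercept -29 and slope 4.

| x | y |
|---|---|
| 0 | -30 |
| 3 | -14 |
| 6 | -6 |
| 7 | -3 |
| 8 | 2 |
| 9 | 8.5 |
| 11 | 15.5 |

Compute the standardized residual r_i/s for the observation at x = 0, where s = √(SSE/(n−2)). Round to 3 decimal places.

-0.520

x=0: ŷ = -29 + 4·0 = -29; r = -30 − (-29) = -1
x=3: ŷ = -29 + 4·3 = -17; r = -14 − (-17) = 3
x=6: ŷ = -29 + 4·6 = -5; r = -6 − (-5) = -1
x=7: ŷ = -29 + 4·7 = -1; r = -3 − (-1) = -2
x=8: ŷ = -29 + 4·8 = 3; r = 2 − 3 = -1
x=9: ŷ = -29 + 4·9 = 7; r = 8.5 − 7 = 1.5
x=11: ŷ = -29 + 4·11 = 15; r = 15.5 − 15 = 0.5
SSE = 1 + 9 + 1 + 4 + 1 + 2.25 + 0.25 = 18.5
s = √(18.5/5) = 1.92354
r/s = -1 / 1.92354 = -0.520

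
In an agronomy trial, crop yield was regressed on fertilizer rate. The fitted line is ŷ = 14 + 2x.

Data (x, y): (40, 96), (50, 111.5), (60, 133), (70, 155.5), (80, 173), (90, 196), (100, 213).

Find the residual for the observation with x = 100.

ŷ = 14 + 2·100 = 214
r = 213 − 214 = -1

r = -1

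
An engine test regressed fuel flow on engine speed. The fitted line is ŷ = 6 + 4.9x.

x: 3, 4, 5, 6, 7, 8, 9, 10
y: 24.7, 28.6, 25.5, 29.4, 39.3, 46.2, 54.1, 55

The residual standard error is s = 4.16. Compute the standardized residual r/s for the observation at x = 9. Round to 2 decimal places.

ŷ = 6 + 4.9·9 = 50.1
r = 54.1 − 50.1 = 4
r/s = 4 / 4.16 = 0.96

0.96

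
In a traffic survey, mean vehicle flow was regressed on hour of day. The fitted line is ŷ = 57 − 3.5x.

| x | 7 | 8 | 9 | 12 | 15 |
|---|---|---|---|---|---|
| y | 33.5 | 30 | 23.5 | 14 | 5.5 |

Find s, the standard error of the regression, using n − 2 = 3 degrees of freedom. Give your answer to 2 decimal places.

s = 1.63

x=7: ŷ = 57 − 3.5·7 = 32.5; r = 33.5 − 32.5 = 1
x=8: ŷ = 57 − 3.5·8 = 29; r = 30 − 29 = 1
x=9: ŷ = 57 − 3.5·9 = 25.5; r = 23.5 − 25.5 = -2
x=12: ŷ = 57 − 3.5·12 = 15; r = 14 − 15 = -1
x=15: ŷ = 57 − 3.5·15 = 4.5; r = 5.5 − 4.5 = 1
SSE = 1 + 1 + 4 + 1 + 1 = 8
s = √(8/3) = √2.66667 ≈ 1.63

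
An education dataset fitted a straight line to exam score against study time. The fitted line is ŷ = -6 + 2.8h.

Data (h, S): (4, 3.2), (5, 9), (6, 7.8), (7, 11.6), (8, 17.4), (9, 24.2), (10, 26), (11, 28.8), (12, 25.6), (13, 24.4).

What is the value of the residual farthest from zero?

h=4: ŷ = -6 + 2.8·4 = 5.2; r = 3.2 − 5.2 = -2
h=5: ŷ = -6 + 2.8·5 = 8; r = 9 − 8 = 1
h=6: ŷ = -6 + 2.8·6 = 10.8; r = 7.8 − 10.8 = -3
h=7: ŷ = -6 + 2.8·7 = 13.6; r = 11.6 − 13.6 = -2
h=8: ŷ = -6 + 2.8·8 = 16.4; r = 17.4 − 16.4 = 1
h=9: ŷ = -6 + 2.8·9 = 19.2; r = 24.2 − 19.2 = 5
h=10: ŷ = -6 + 2.8·10 = 22; r = 26 − 22 = 4
h=11: ŷ = -6 + 2.8·11 = 24.8; r = 28.8 − 24.8 = 4
h=12: ŷ = -6 + 2.8·12 = 27.6; r = 25.6 − 27.6 = -2
h=13: ŷ = -6 + 2.8·13 = 30.4; r = 24.4 − 30.4 = -6
Largest |r| is 6 at h = 13, residual -6.

r = -6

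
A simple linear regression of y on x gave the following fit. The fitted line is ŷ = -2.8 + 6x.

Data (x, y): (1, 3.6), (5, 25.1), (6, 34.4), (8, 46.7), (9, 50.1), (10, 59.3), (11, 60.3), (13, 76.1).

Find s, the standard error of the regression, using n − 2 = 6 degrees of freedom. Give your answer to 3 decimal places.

s = 1.962

x=1: ŷ = -2.8 + 6·1 = 3.2; e = 3.6 − 3.2 = 0.4
x=5: ŷ = -2.8 + 6·5 = 27.2; e = 25.1 − 27.2 = -2.1
x=6: ŷ = -2.8 + 6·6 = 33.2; e = 34.4 − 33.2 = 1.2
x=8: ŷ = -2.8 + 6·8 = 45.2; e = 46.7 − 45.2 = 1.5
x=9: ŷ = -2.8 + 6·9 = 51.2; e = 50.1 − 51.2 = -1.1
x=10: ŷ = -2.8 + 6·10 = 57.2; e = 59.3 − 57.2 = 2.1
x=11: ŷ = -2.8 + 6·11 = 63.2; e = 60.3 − 63.2 = -2.9
x=13: ŷ = -2.8 + 6·13 = 75.2; e = 76.1 − 75.2 = 0.9
SSE = 0.16 + 4.41 + 1.44 + 2.25 + 1.21 + 4.41 + 8.41 + 0.81 = 23.1
s = √(23.1/6) = √3.85 ≈ 1.962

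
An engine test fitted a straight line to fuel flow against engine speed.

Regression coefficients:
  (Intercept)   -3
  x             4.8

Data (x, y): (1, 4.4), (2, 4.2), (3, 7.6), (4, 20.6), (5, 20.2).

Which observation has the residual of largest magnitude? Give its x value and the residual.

x = 4, r = 4.4

x=1: ŷ = -3 + 4.8·1 = 1.8; r = 4.4 − 1.8 = 2.6
x=2: ŷ = -3 + 4.8·2 = 6.6; r = 4.2 − 6.6 = -2.4
x=3: ŷ = -3 + 4.8·3 = 11.4; r = 7.6 − 11.4 = -3.8
x=4: ŷ = -3 + 4.8·4 = 16.2; r = 20.6 − 16.2 = 4.4
x=5: ŷ = -3 + 4.8·5 = 21; r = 20.2 − 21 = -0.8
Largest |r| is 4.4 at x = 4, residual 4.4.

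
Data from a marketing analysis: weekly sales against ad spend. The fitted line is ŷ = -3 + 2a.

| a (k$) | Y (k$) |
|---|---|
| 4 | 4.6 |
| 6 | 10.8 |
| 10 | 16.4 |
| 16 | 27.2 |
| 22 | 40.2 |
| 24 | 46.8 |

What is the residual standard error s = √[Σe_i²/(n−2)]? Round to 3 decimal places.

s = 1.649

a=4: ŷ = -3 + 2·4 = 5; e = 4.6 − 5 = -0.4
a=6: ŷ = -3 + 2·6 = 9; e = 10.8 − 9 = 1.8
a=10: ŷ = -3 + 2·10 = 17; e = 16.4 − 17 = -0.6
a=16: ŷ = -3 + 2·16 = 29; e = 27.2 − 29 = -1.8
a=22: ŷ = -3 + 2·22 = 41; e = 40.2 − 41 = -0.8
a=24: ŷ = -3 + 2·24 = 45; e = 46.8 − 45 = 1.8
SSE = 0.16 + 3.24 + 0.36 + 3.24 + 0.64 + 3.24 = 10.88
s = √(10.88/4) = √2.72 ≈ 1.649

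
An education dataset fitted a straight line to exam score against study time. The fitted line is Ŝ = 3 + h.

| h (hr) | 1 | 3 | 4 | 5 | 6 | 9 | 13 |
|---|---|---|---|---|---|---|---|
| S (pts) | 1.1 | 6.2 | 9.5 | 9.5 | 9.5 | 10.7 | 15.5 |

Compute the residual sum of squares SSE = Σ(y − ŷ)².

SSE = 19.14

h=1: Ŝ = 3 + 1 = 4; r = 1.1 − 4 = -2.9
h=3: Ŝ = 3 + 3 = 6; r = 6.2 − 6 = 0.2
h=4: Ŝ = 3 + 4 = 7; r = 9.5 − 7 = 2.5
h=5: Ŝ = 3 + 5 = 8; r = 9.5 − 8 = 1.5
h=6: Ŝ = 3 + 6 = 9; r = 9.5 − 9 = 0.5
h=9: Ŝ = 3 + 9 = 12; r = 10.7 − 12 = -1.3
h=13: Ŝ = 3 + 13 = 16; r = 15.5 − 16 = -0.5
SSE = 8.41 + 0.04 + 6.25 + 2.25 + 0.25 + 1.69 + 0.25 = 19.14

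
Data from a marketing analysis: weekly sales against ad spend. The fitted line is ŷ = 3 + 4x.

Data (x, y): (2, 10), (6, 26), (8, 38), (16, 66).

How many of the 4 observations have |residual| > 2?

x=2: ŷ = 3 + 4·2 = 11; r = 10 − 11 = -1
x=6: ŷ = 3 + 4·6 = 27; r = 26 − 27 = -1
x=8: ŷ = 3 + 4·8 = 35; r = 38 − 35 = 3
x=16: ŷ = 3 + 4·16 = 67; r = 66 − 67 = -1
|r| > 2: x=8 (|r|=3) → 1

1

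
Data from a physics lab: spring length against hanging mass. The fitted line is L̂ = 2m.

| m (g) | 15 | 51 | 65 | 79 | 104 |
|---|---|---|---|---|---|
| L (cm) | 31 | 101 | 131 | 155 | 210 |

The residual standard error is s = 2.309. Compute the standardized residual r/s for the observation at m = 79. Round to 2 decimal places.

L̂ = 2·79 = 158
r = 155 − 158 = -3
r/s = -3 / 2.309 = -1.30

-1.30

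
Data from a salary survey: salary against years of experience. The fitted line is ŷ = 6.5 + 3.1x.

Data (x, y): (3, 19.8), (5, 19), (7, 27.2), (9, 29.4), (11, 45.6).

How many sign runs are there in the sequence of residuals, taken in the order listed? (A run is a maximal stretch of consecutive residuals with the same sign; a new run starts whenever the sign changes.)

x=3: ŷ = 6.5 + 3.1·3 = 15.8; e = 19.8 − 15.8 = 4
x=5: ŷ = 6.5 + 3.1·5 = 22; e = 19 − 22 = -3
x=7: ŷ = 6.5 + 3.1·7 = 28.2; e = 27.2 − 28.2 = -1
x=9: ŷ = 6.5 + 3.1·9 = 34.4; e = 29.4 − 34.4 = -5
x=11: ŷ = 6.5 + 3.1·11 = 40.6; e = 45.6 − 40.6 = 5
Signs: + − − − +
Runs: +×1, −×3, +×1 → 3

3 runs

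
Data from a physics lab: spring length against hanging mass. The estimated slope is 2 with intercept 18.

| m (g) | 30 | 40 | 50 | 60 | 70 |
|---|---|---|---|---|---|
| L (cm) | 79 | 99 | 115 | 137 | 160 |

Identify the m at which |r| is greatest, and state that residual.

m = 50, r = -3

m=30: L̂ = 18 + 2·30 = 78; r = 79 − 78 = 1
m=40: L̂ = 18 + 2·40 = 98; r = 99 − 98 = 1
m=50: L̂ = 18 + 2·50 = 118; r = 115 − 118 = -3
m=60: L̂ = 18 + 2·60 = 138; r = 137 − 138 = -1
m=70: L̂ = 18 + 2·70 = 158; r = 160 − 158 = 2
Largest |r| is 3 at m = 50, residual -3.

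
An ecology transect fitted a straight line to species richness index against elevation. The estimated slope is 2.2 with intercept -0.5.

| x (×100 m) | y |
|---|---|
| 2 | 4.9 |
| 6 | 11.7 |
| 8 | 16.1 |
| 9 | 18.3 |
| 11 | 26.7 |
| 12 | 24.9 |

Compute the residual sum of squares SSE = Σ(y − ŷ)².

x=2: ŷ = -0.5 + 2.2·2 = 3.9; r = 4.9 − 3.9 = 1
x=6: ŷ = -0.5 + 2.2·6 = 12.7; r = 11.7 − 12.7 = -1
x=8: ŷ = -0.5 + 2.2·8 = 17.1; r = 16.1 − 17.1 = -1
x=9: ŷ = -0.5 + 2.2·9 = 19.3; r = 18.3 − 19.3 = -1
x=11: ŷ = -0.5 + 2.2·11 = 23.7; r = 26.7 − 23.7 = 3
x=12: ŷ = -0.5 + 2.2·12 = 25.9; r = 24.9 − 25.9 = -1
SSE = 1 + 1 + 1 + 1 + 9 + 1 = 14

SSE = 14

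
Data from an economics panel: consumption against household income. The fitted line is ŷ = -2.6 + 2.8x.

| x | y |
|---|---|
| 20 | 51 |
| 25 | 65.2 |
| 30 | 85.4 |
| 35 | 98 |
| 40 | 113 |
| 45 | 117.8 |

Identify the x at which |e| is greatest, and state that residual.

x=20: ŷ = -2.6 + 2.8·20 = 53.4; e = 51 − 53.4 = -2.4
x=25: ŷ = -2.6 + 2.8·25 = 67.4; e = 65.2 − 67.4 = -2.2
x=30: ŷ = -2.6 + 2.8·30 = 81.4; e = 85.4 − 81.4 = 4
x=35: ŷ = -2.6 + 2.8·35 = 95.4; e = 98 − 95.4 = 2.6
x=40: ŷ = -2.6 + 2.8·40 = 109.4; e = 113 − 109.4 = 3.6
x=45: ŷ = -2.6 + 2.8·45 = 123.4; e = 117.8 − 123.4 = -5.6
Largest |e| is 5.6 at x = 45, residual -5.6.

x = 45, e = -5.6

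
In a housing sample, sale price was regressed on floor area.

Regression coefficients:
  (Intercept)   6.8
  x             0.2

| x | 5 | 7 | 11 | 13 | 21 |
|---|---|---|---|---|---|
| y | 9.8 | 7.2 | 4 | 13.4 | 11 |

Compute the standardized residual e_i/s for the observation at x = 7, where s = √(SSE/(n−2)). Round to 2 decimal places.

-0.26

x=5: ŷ = 6.8 + 0.2·5 = 7.8; e = 9.8 − 7.8 = 2
x=7: ŷ = 6.8 + 0.2·7 = 8.2; e = 7.2 − 8.2 = -1
x=11: ŷ = 6.8 + 0.2·11 = 9; e = 4 − 9 = -5
x=13: ŷ = 6.8 + 0.2·13 = 9.4; e = 13.4 − 9.4 = 4
x=21: ŷ = 6.8 + 0.2·21 = 11; e = 11 − 11 = 0
SSE = 4 + 1 + 25 + 16 + 0 = 46
s = √(46/3) = 3.91578
e/s = -1 / 3.91578 = -0.26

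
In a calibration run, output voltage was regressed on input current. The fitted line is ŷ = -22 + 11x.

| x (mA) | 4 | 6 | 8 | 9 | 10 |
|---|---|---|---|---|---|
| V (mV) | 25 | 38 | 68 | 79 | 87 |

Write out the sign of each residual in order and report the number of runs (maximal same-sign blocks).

4 runs

x=4: ŷ = -22 + 11·4 = 22; r = 25 − 22 = 3
x=6: ŷ = -22 + 11·6 = 44; r = 38 − 44 = -6
x=8: ŷ = -22 + 11·8 = 66; r = 68 − 66 = 2
x=9: ŷ = -22 + 11·9 = 77; r = 79 − 77 = 2
x=10: ŷ = -22 + 11·10 = 88; r = 87 − 88 = -1
Signs: + − + + −
Runs: +×1, −×1, +×2, −×1 → 4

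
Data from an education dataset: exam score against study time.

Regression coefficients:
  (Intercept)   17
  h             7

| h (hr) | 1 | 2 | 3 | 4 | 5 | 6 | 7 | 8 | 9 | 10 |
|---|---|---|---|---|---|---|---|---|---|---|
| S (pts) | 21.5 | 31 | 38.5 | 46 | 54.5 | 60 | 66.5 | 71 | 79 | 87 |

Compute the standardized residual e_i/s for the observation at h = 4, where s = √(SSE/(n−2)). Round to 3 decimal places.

h=1: ŷ = 17 + 7·1 = 24; e = 21.5 − 24 = -2.5
h=2: ŷ = 17 + 7·2 = 31; e = 31 − 31 = 0
h=3: ŷ = 17 + 7·3 = 38; e = 38.5 − 38 = 0.5
h=4: ŷ = 17 + 7·4 = 45; e = 46 − 45 = 1
h=5: ŷ = 17 + 7·5 = 52; e = 54.5 − 52 = 2.5
h=6: ŷ = 17 + 7·6 = 59; e = 60 − 59 = 1
h=7: ŷ = 17 + 7·7 = 66; e = 66.5 − 66 = 0.5
h=8: ŷ = 17 + 7·8 = 73; e = 71 − 73 = -2
h=9: ŷ = 17 + 7·9 = 80; e = 79 − 80 = -1
h=10: ŷ = 17 + 7·10 = 87; e = 87 − 87 = 0
SSE = 6.25 + 0 + 0.25 + 1 + 6.25 + 1 + 0.25 + 4 + 1 + 0 = 20
s = √(20/8) = 1.58114
e/s = 1 / 1.58114 = 0.632

0.632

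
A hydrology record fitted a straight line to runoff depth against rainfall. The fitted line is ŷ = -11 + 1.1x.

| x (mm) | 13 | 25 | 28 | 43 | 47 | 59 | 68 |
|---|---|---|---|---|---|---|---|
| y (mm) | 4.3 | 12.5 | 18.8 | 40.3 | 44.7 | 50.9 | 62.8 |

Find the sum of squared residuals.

x=13: ŷ = -11 + 1.1·13 = 3.3; r = 4.3 − 3.3 = 1
x=25: ŷ = -11 + 1.1·25 = 16.5; r = 12.5 − 16.5 = -4
x=28: ŷ = -11 + 1.1·28 = 19.8; r = 18.8 − 19.8 = -1
x=43: ŷ = -11 + 1.1·43 = 36.3; r = 40.3 − 36.3 = 4
x=47: ŷ = -11 + 1.1·47 = 40.7; r = 44.7 − 40.7 = 4
x=59: ŷ = -11 + 1.1·59 = 53.9; r = 50.9 − 53.9 = -3
x=68: ŷ = -11 + 1.1·68 = 63.8; r = 62.8 − 63.8 = -1
SSE = 1 + 16 + 1 + 16 + 16 + 9 + 1 = 60

SSE = 60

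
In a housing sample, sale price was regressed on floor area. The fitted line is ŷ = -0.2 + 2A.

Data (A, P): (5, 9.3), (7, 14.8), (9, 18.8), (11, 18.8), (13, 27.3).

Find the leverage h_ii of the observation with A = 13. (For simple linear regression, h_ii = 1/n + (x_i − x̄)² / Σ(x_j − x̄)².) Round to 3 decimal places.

h = 0.600

Ā = (5 + 7 + 9 + 11 + 13)/5 = 9
Σ(A − Ā)² = 16 + 4 + 0 + 4 + 16 = 40
h = 1/5 + (4)²/40 = 0.2 + 0.4 = 0.600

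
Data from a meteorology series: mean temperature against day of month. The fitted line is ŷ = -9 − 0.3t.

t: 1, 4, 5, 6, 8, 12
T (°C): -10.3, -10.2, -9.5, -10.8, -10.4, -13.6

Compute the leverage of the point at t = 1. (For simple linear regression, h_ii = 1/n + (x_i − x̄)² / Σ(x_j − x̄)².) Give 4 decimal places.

t̄ = (1 + 4 + 5 + 6 + 8 + 12)/6 = 6
Σ(t − t̄)² = 25 + 4 + 1 + 0 + 4 + 36 = 70
h = 1/6 + (-5)²/70 = 0.166667 + 0.357143 = 0.5238

h = 0.5238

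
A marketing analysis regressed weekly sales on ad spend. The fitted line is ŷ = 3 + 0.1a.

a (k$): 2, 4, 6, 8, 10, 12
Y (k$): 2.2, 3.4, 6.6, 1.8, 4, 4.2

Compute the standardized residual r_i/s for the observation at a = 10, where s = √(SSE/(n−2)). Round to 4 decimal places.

a=2: ŷ = 3 + 0.1·2 = 3.2; r = 2.2 − 3.2 = -1
a=4: ŷ = 3 + 0.1·4 = 3.4; r = 3.4 − 3.4 = 0
a=6: ŷ = 3 + 0.1·6 = 3.6; r = 6.6 − 3.6 = 3
a=8: ŷ = 3 + 0.1·8 = 3.8; r = 1.8 − 3.8 = -2
a=10: ŷ = 3 + 0.1·10 = 4; r = 4 − 4 = 0
a=12: ŷ = 3 + 0.1·12 = 4.2; r = 4.2 − 4.2 = 0
SSE = 1 + 0 + 9 + 4 + 0 + 0 = 14
s = √(14/4) = 1.87083
r/s = 0 / 1.87083 = 0.0000

0.0000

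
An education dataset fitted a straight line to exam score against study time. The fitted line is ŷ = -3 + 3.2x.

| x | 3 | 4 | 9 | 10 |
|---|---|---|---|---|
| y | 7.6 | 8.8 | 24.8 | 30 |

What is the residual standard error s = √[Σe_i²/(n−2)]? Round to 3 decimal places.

s = 1.414

x=3: ŷ = -3 + 3.2·3 = 6.6; e = 7.6 − 6.6 = 1
x=4: ŷ = -3 + 3.2·4 = 9.8; e = 8.8 − 9.8 = -1
x=9: ŷ = -3 + 3.2·9 = 25.8; e = 24.8 − 25.8 = -1
x=10: ŷ = -3 + 3.2·10 = 29; e = 30 − 29 = 1
SSE = 1 + 1 + 1 + 1 = 4
s = √(4/2) = √2 ≈ 1.414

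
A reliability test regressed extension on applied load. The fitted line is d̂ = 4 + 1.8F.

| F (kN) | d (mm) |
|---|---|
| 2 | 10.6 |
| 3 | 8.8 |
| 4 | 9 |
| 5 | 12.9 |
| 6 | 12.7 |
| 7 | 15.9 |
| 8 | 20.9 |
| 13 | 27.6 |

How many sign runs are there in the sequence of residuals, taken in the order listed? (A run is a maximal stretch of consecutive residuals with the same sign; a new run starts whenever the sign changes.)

F=2: d̂ = 4 + 1.8·2 = 7.6; e = 10.6 − 7.6 = 3
F=3: d̂ = 4 + 1.8·3 = 9.4; e = 8.8 − 9.4 = -0.6
F=4: d̂ = 4 + 1.8·4 = 11.2; e = 9 − 11.2 = -2.2
F=5: d̂ = 4 + 1.8·5 = 13; e = 12.9 − 13 = -0.1
F=6: d̂ = 4 + 1.8·6 = 14.8; e = 12.7 − 14.8 = -2.1
F=7: d̂ = 4 + 1.8·7 = 16.6; e = 15.9 − 16.6 = -0.7
F=8: d̂ = 4 + 1.8·8 = 18.4; e = 20.9 − 18.4 = 2.5
F=13: d̂ = 4 + 1.8·13 = 27.4; e = 27.6 − 27.4 = 0.2
Signs: + − − − − − + +
Runs: +×1, −×5, +×2 → 3

3 runs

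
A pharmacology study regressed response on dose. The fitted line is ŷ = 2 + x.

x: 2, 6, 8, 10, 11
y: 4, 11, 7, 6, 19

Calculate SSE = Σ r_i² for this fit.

x=2: ŷ = 2 + 2 = 4; r = 4 − 4 = 0
x=6: ŷ = 2 + 6 = 8; r = 11 − 8 = 3
x=8: ŷ = 2 + 8 = 10; r = 7 − 10 = -3
x=10: ŷ = 2 + 10 = 12; r = 6 − 12 = -6
x=11: ŷ = 2 + 11 = 13; r = 19 − 13 = 6
SSE = 0 + 9 + 9 + 36 + 36 = 90

SSE = 90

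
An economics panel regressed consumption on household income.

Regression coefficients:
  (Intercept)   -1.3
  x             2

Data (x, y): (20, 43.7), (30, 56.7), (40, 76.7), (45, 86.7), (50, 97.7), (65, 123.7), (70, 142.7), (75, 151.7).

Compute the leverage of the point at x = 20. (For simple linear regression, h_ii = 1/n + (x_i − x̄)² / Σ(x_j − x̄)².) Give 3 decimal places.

h = 0.448

x̄ = (20 + 30 + 40 + 45 + 50 + 65 + 70 + 75)/8 = 49.375
Σ(x − x̄)² = 862.891 + 375.391 + 87.8906 + 19.1406 + 0.390625 + 244.141 + 425.391 + 656.641 = 2671.88
h = 1/8 + (-29.375)²/2671.88 = 0.125 + 0.322953 = 0.448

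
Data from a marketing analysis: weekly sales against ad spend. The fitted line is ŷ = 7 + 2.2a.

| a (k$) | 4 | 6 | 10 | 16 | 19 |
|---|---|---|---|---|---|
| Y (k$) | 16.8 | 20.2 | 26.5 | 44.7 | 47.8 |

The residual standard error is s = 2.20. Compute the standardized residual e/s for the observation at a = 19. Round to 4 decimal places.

ŷ = 7 + 2.2·19 = 48.8
e = 47.8 − 48.8 = -1
e/s = -1 / 2.20 = -0.4545

-0.4545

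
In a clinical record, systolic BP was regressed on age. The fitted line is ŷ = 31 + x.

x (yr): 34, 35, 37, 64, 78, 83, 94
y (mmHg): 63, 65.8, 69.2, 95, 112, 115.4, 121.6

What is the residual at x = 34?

ŷ = 31 + 34 = 65
e = 63 − 65 = -2

e = -2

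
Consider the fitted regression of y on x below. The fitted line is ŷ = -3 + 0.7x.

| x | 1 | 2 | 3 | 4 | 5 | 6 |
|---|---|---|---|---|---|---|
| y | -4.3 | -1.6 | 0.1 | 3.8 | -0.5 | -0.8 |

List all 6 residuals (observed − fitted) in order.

-2, 0, 1, 4, -1, -2

x=1: ŷ = -3 + 0.7·1 = -2.3; r = -4.3 − (-2.3) = -2
x=2: ŷ = -3 + 0.7·2 = -1.6; r = -1.6 − (-1.6) = 0
x=3: ŷ = -3 + 0.7·3 = -0.9; r = 0.1 − (-0.9) = 1
x=4: ŷ = -3 + 0.7·4 = -0.2; r = 3.8 − (-0.2) = 4
x=5: ŷ = -3 + 0.7·5 = 0.5; r = -0.5 − 0.5 = -1
x=6: ŷ = -3 + 0.7·6 = 1.2; r = -0.8 − 1.2 = -2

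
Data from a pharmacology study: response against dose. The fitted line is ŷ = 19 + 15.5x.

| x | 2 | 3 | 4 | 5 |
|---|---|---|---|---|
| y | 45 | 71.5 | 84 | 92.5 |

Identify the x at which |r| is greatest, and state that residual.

x = 3, r = 6

x=2: ŷ = 19 + 15.5·2 = 50; r = 45 − 50 = -5
x=3: ŷ = 19 + 15.5·3 = 65.5; r = 71.5 − 65.5 = 6
x=4: ŷ = 19 + 15.5·4 = 81; r = 84 − 81 = 3
x=5: ŷ = 19 + 15.5·5 = 96.5; r = 92.5 − 96.5 = -4
Largest |r| is 6 at x = 3, residual 6.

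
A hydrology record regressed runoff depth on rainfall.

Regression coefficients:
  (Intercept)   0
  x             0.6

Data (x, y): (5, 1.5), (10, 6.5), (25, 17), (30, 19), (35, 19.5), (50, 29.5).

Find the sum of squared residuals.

x=5: ŷ = 0.6·5 = 3; r = 1.5 − 3 = -1.5
x=10: ŷ = 0.6·10 = 6; r = 6.5 − 6 = 0.5
x=25: ŷ = 0.6·25 = 15; r = 17 − 15 = 2
x=30: ŷ = 0.6·30 = 18; r = 19 − 18 = 1
x=35: ŷ = 0.6·35 = 21; r = 19.5 − 21 = -1.5
x=50: ŷ = 0.6·50 = 30; r = 29.5 − 30 = -0.5
SSE = 2.25 + 0.25 + 4 + 1 + 2.25 + 0.25 = 10

SSE = 10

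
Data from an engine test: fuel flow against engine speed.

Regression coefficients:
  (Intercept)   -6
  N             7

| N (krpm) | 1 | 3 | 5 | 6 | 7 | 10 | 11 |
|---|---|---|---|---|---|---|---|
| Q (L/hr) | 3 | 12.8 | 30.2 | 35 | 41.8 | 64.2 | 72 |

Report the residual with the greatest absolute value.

e = -2.2

N=1: ŷ = -6 + 7·1 = 1; e = 3 − 1 = 2
N=3: ŷ = -6 + 7·3 = 15; e = 12.8 − 15 = -2.2
N=5: ŷ = -6 + 7·5 = 29; e = 30.2 − 29 = 1.2
N=6: ŷ = -6 + 7·6 = 36; e = 35 − 36 = -1
N=7: ŷ = -6 + 7·7 = 43; e = 41.8 − 43 = -1.2
N=10: ŷ = -6 + 7·10 = 64; e = 64.2 − 64 = 0.2
N=11: ŷ = -6 + 7·11 = 71; e = 72 − 71 = 1
Largest |e| is 2.2 at N = 3, residual -2.2.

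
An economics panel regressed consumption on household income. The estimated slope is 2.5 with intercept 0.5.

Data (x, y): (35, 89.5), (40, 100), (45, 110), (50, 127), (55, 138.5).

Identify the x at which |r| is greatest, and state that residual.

x = 45, r = -3

x=35: ŷ = 0.5 + 2.5·35 = 88; r = 89.5 − 88 = 1.5
x=40: ŷ = 0.5 + 2.5·40 = 100.5; r = 100 − 100.5 = -0.5
x=45: ŷ = 0.5 + 2.5·45 = 113; r = 110 − 113 = -3
x=50: ŷ = 0.5 + 2.5·50 = 125.5; r = 127 − 125.5 = 1.5
x=55: ŷ = 0.5 + 2.5·55 = 138; r = 138.5 − 138 = 0.5
Largest |r| is 3 at x = 45, residual -3.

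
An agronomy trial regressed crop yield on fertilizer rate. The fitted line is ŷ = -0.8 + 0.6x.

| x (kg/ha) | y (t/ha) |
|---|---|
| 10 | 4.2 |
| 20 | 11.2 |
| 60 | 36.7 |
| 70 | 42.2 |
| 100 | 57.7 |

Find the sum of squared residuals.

SSE = 6.5

x=10: ŷ = -0.8 + 0.6·10 = 5.2; e = 4.2 − 5.2 = -1
x=20: ŷ = -0.8 + 0.6·20 = 11.2; e = 11.2 − 11.2 = 0
x=60: ŷ = -0.8 + 0.6·60 = 35.2; e = 36.7 − 35.2 = 1.5
x=70: ŷ = -0.8 + 0.6·70 = 41.2; e = 42.2 − 41.2 = 1
x=100: ŷ = -0.8 + 0.6·100 = 59.2; e = 57.7 − 59.2 = -1.5
SSE = 1 + 0 + 2.25 + 1 + 2.25 = 6.5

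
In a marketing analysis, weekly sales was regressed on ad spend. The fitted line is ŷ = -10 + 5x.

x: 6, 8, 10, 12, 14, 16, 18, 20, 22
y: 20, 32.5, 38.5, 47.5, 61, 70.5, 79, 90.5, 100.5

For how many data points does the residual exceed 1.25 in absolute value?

x=6: ŷ = -10 + 5·6 = 20; r = 20 − 20 = 0
x=8: ŷ = -10 + 5·8 = 30; r = 32.5 − 30 = 2.5
x=10: ŷ = -10 + 5·10 = 40; r = 38.5 − 40 = -1.5
x=12: ŷ = -10 + 5·12 = 50; r = 47.5 − 50 = -2.5
x=14: ŷ = -10 + 5·14 = 60; r = 61 − 60 = 1
x=16: ŷ = -10 + 5·16 = 70; r = 70.5 − 70 = 0.5
x=18: ŷ = -10 + 5·18 = 80; r = 79 − 80 = -1
x=20: ŷ = -10 + 5·20 = 90; r = 90.5 − 90 = 0.5
x=22: ŷ = -10 + 5·22 = 100; r = 100.5 − 100 = 0.5
|r| > 1.25: x=8 (|r|=2.5), x=10 (|r|=1.5), x=12 (|r|=2.5) → 3

3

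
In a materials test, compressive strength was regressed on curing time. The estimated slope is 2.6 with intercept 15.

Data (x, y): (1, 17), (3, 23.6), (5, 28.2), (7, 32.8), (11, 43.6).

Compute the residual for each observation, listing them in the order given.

x=1: ŷ = 15 + 2.6·1 = 17.6; e = 17 − 17.6 = -0.6
x=3: ŷ = 15 + 2.6·3 = 22.8; e = 23.6 − 22.8 = 0.8
x=5: ŷ = 15 + 2.6·5 = 28; e = 28.2 − 28 = 0.2
x=7: ŷ = 15 + 2.6·7 = 33.2; e = 32.8 − 33.2 = -0.4
x=11: ŷ = 15 + 2.6·11 = 43.6; e = 43.6 − 43.6 = 0

-0.6, 0.8, 0.2, -0.4, 0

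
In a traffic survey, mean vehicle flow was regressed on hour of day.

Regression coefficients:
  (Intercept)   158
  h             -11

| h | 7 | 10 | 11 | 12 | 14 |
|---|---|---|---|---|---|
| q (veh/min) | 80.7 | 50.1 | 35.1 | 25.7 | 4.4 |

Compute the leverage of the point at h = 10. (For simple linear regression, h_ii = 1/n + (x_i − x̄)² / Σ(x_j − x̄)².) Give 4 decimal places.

h = 0.2239

h̄ = (7 + 10 + 11 + 12 + 14)/5 = 10.8
Σ(h − h̄)² = 14.44 + 0.64 + 0.04 + 1.44 + 10.24 = 26.8
h = 1/5 + (-0.8)²/26.8 = 0.2 + 0.0238806 = 0.2239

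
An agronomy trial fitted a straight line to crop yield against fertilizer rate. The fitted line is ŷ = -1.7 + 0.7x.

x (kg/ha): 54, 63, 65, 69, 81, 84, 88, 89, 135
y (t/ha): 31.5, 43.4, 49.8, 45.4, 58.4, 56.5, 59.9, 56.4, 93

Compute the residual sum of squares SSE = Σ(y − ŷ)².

SSE = 89.2

x=54: ŷ = -1.7 + 0.7·54 = 36.1; e = 31.5 − 36.1 = -4.6
x=63: ŷ = -1.7 + 0.7·63 = 42.4; e = 43.4 − 42.4 = 1
x=65: ŷ = -1.7 + 0.7·65 = 43.8; e = 49.8 − 43.8 = 6
x=69: ŷ = -1.7 + 0.7·69 = 46.6; e = 45.4 − 46.6 = -1.2
x=81: ŷ = -1.7 + 0.7·81 = 55; e = 58.4 − 55 = 3.4
x=84: ŷ = -1.7 + 0.7·84 = 57.1; e = 56.5 − 57.1 = -0.6
x=88: ŷ = -1.7 + 0.7·88 = 59.9; e = 59.9 − 59.9 = 0
x=89: ŷ = -1.7 + 0.7·89 = 60.6; e = 56.4 − 60.6 = -4.2
x=135: ŷ = -1.7 + 0.7·135 = 92.8; e = 93 − 92.8 = 0.2
SSE = 21.16 + 1 + 36 + 1.44 + 11.56 + 0.36 + 0 + 17.64 + 0.04 = 89.2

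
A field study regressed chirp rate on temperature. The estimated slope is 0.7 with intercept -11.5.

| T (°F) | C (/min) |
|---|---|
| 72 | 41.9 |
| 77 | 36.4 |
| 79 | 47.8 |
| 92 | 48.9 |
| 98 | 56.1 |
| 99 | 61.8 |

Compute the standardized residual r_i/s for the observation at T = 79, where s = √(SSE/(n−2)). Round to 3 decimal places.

T=72: Ĉ = -11.5 + 0.7·72 = 38.9; r = 41.9 − 38.9 = 3
T=77: Ĉ = -11.5 + 0.7·77 = 42.4; r = 36.4 − 42.4 = -6
T=79: Ĉ = -11.5 + 0.7·79 = 43.8; r = 47.8 − 43.8 = 4
T=92: Ĉ = -11.5 + 0.7·92 = 52.9; r = 48.9 − 52.9 = -4
T=98: Ĉ = -11.5 + 0.7·98 = 57.1; r = 56.1 − 57.1 = -1
T=99: Ĉ = -11.5 + 0.7·99 = 57.8; r = 61.8 − 57.8 = 4
SSE = 9 + 36 + 16 + 16 + 1 + 16 = 94
s = √(94/4) = 4.84768
r/s = 4 / 4.84768 = 0.825

0.825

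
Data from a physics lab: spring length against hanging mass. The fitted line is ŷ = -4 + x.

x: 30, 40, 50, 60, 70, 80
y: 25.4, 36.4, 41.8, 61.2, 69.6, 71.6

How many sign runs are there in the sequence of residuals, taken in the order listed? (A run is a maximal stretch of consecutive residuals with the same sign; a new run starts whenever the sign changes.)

x=30: ŷ = -4 + 30 = 26; e = 25.4 − 26 = -0.6
x=40: ŷ = -4 + 40 = 36; e = 36.4 − 36 = 0.4
x=50: ŷ = -4 + 50 = 46; e = 41.8 − 46 = -4.2
x=60: ŷ = -4 + 60 = 56; e = 61.2 − 56 = 5.2
x=70: ŷ = -4 + 70 = 66; e = 69.6 − 66 = 3.6
x=80: ŷ = -4 + 80 = 76; e = 71.6 − 76 = -4.4
Signs: − + − + + −
Runs: −×1, +×1, −×1, +×2, −×1 → 5

5 runs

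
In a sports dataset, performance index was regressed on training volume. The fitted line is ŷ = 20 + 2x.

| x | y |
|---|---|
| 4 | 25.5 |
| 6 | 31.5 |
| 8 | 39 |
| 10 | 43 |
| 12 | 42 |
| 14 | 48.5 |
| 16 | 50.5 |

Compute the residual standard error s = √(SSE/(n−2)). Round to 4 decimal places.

s = 2.4900

x=4: ŷ = 20 + 2·4 = 28; r = 25.5 − 28 = -2.5
x=6: ŷ = 20 + 2·6 = 32; r = 31.5 − 32 = -0.5
x=8: ŷ = 20 + 2·8 = 36; r = 39 − 36 = 3
x=10: ŷ = 20 + 2·10 = 40; r = 43 − 40 = 3
x=12: ŷ = 20 + 2·12 = 44; r = 42 − 44 = -2
x=14: ŷ = 20 + 2·14 = 48; r = 48.5 − 48 = 0.5
x=16: ŷ = 20 + 2·16 = 52; r = 50.5 − 52 = -1.5
SSE = 6.25 + 0.25 + 9 + 9 + 4 + 0.25 + 2.25 = 31
s = √(31/5) = √6.2 ≈ 2.4900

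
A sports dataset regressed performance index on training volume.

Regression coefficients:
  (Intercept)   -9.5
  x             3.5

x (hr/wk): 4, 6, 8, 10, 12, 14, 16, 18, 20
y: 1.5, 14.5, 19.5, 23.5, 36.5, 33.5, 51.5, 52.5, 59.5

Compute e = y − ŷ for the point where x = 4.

e = -3

ŷ = -9.5 + 3.5·4 = 4.5
e = 1.5 − 4.5 = -3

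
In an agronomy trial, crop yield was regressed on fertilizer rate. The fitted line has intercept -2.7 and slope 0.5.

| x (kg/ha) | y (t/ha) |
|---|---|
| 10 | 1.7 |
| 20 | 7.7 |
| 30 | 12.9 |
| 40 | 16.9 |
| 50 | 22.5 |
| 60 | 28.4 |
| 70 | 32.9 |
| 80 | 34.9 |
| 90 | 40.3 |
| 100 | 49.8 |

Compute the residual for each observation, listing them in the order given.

x=10: ŷ = -2.7 + 0.5·10 = 2.3; e = 1.7 − 2.3 = -0.6
x=20: ŷ = -2.7 + 0.5·20 = 7.3; e = 7.7 − 7.3 = 0.4
x=30: ŷ = -2.7 + 0.5·30 = 12.3; e = 12.9 − 12.3 = 0.6
x=40: ŷ = -2.7 + 0.5·40 = 17.3; e = 16.9 − 17.3 = -0.4
x=50: ŷ = -2.7 + 0.5·50 = 22.3; e = 22.5 − 22.3 = 0.2
x=60: ŷ = -2.7 + 0.5·60 = 27.3; e = 28.4 − 27.3 = 1.1
x=70: ŷ = -2.7 + 0.5·70 = 32.3; e = 32.9 − 32.3 = 0.6
x=80: ŷ = -2.7 + 0.5·80 = 37.3; e = 34.9 − 37.3 = -2.4
x=90: ŷ = -2.7 + 0.5·90 = 42.3; e = 40.3 − 42.3 = -2
x=100: ŷ = -2.7 + 0.5·100 = 47.3; e = 49.8 − 47.3 = 2.5

-0.6, 0.4, 0.6, -0.4, 0.2, 1.1, 0.6, -2.4, -2, 2.5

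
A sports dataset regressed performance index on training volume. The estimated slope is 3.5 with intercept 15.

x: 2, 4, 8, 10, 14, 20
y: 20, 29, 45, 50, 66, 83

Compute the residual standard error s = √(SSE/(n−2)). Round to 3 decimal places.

x=2: ŷ = 15 + 3.5·2 = 22; e = 20 − 22 = -2
x=4: ŷ = 15 + 3.5·4 = 29; e = 29 − 29 = 0
x=8: ŷ = 15 + 3.5·8 = 43; e = 45 − 43 = 2
x=10: ŷ = 15 + 3.5·10 = 50; e = 50 − 50 = 0
x=14: ŷ = 15 + 3.5·14 = 64; e = 66 − 64 = 2
x=20: ŷ = 15 + 3.5·20 = 85; e = 83 − 85 = -2
SSE = 4 + 0 + 4 + 0 + 4 + 4 = 16
s = √(16/4) = √4 ≈ 2.000

s = 2.000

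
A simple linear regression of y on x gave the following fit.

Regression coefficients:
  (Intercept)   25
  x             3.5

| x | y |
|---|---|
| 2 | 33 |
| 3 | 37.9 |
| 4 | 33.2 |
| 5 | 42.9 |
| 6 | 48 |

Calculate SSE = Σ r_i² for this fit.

x=2: ŷ = 25 + 3.5·2 = 32; r = 33 − 32 = 1
x=3: ŷ = 25 + 3.5·3 = 35.5; r = 37.9 − 35.5 = 2.4
x=4: ŷ = 25 + 3.5·4 = 39; r = 33.2 − 39 = -5.8
x=5: ŷ = 25 + 3.5·5 = 42.5; r = 42.9 − 42.5 = 0.4
x=6: ŷ = 25 + 3.5·6 = 46; r = 48 − 46 = 2
SSE = 1 + 5.76 + 33.64 + 0.16 + 4 = 44.56

SSE = 44.56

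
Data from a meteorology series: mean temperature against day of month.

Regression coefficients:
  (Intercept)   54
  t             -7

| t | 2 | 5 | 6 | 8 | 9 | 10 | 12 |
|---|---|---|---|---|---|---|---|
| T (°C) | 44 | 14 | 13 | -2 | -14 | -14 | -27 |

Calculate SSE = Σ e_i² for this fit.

t=2: T̂ = 54 − 7·2 = 40; e = 44 − 40 = 4
t=5: T̂ = 54 − 7·5 = 19; e = 14 − 19 = -5
t=6: T̂ = 54 − 7·6 = 12; e = 13 − 12 = 1
t=8: T̂ = 54 − 7·8 = -2; e = -2 − (-2) = 0
t=9: T̂ = 54 − 7·9 = -9; e = -14 − (-9) = -5
t=10: T̂ = 54 − 7·10 = -16; e = -14 − (-16) = 2
t=12: T̂ = 54 − 7·12 = -30; e = -27 − (-30) = 3
SSE = 16 + 25 + 1 + 0 + 25 + 4 + 9 = 80

SSE = 80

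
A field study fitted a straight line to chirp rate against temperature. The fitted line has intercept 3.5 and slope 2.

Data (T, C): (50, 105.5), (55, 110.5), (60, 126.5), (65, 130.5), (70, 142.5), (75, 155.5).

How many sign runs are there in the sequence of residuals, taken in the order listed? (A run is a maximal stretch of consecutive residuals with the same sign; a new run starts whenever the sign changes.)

5 runs

T=50: ŷ = 3.5 + 2·50 = 103.5; e = 105.5 − 103.5 = 2
T=55: ŷ = 3.5 + 2·55 = 113.5; e = 110.5 − 113.5 = -3
T=60: ŷ = 3.5 + 2·60 = 123.5; e = 126.5 − 123.5 = 3
T=65: ŷ = 3.5 + 2·65 = 133.5; e = 130.5 − 133.5 = -3
T=70: ŷ = 3.5 + 2·70 = 143.5; e = 142.5 − 143.5 = -1
T=75: ŷ = 3.5 + 2·75 = 153.5; e = 155.5 − 153.5 = 2
Signs: + − + − − +
Runs: +×1, −×1, +×1, −×2, +×1 → 5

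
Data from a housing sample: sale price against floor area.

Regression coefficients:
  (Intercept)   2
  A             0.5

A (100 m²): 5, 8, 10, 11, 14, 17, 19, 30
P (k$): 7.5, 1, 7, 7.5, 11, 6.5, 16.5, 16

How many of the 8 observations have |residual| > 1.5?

A=5: P̂ = 2 + 0.5·5 = 4.5; e = 7.5 − 4.5 = 3
A=8: P̂ = 2 + 0.5·8 = 6; e = 1 − 6 = -5
A=10: P̂ = 2 + 0.5·10 = 7; e = 7 − 7 = 0
A=11: P̂ = 2 + 0.5·11 = 7.5; e = 7.5 − 7.5 = 0
A=14: P̂ = 2 + 0.5·14 = 9; e = 11 − 9 = 2
A=17: P̂ = 2 + 0.5·17 = 10.5; e = 6.5 − 10.5 = -4
A=19: P̂ = 2 + 0.5·19 = 11.5; e = 16.5 − 11.5 = 5
A=30: P̂ = 2 + 0.5·30 = 17; e = 16 − 17 = -1
|e| > 1.5: A=5 (|e|=3), A=8 (|e|=5), A=14 (|e|=2), A=17 (|e|=4), A=19 (|e|=5) → 5

5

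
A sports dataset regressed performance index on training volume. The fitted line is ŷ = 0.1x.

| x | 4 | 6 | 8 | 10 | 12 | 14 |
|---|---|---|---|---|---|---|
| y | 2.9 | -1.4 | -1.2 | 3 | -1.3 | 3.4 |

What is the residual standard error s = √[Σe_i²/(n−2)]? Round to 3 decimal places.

s = 2.669

x=4: ŷ = 0.1·4 = 0.4; e = 2.9 − 0.4 = 2.5
x=6: ŷ = 0.1·6 = 0.6; e = -1.4 − 0.6 = -2
x=8: ŷ = 0.1·8 = 0.8; e = -1.2 − 0.8 = -2
x=10: ŷ = 0.1·10 = 1; e = 3 − 1 = 2
x=12: ŷ = 0.1·12 = 1.2; e = -1.3 − 1.2 = -2.5
x=14: ŷ = 0.1·14 = 1.4; e = 3.4 − 1.4 = 2
SSE = 6.25 + 4 + 4 + 4 + 6.25 + 4 = 28.5
s = √(28.5/4) = √7.125 ≈ 2.669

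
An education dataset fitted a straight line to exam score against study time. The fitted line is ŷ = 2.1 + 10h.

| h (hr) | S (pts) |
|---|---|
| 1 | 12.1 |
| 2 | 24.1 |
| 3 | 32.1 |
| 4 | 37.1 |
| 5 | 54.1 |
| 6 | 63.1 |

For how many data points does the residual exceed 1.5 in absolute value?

h=1: ŷ = 2.1 + 10·1 = 12.1; e = 12.1 − 12.1 = 0
h=2: ŷ = 2.1 + 10·2 = 22.1; e = 24.1 − 22.1 = 2
h=3: ŷ = 2.1 + 10·3 = 32.1; e = 32.1 − 32.1 = 0
h=4: ŷ = 2.1 + 10·4 = 42.1; e = 37.1 − 42.1 = -5
h=5: ŷ = 2.1 + 10·5 = 52.1; e = 54.1 − 52.1 = 2
h=6: ŷ = 2.1 + 10·6 = 62.1; e = 63.1 − 62.1 = 1
|e| > 1.5: h=2 (|e|=2), h=4 (|e|=5), h=5 (|e|=2) → 3

3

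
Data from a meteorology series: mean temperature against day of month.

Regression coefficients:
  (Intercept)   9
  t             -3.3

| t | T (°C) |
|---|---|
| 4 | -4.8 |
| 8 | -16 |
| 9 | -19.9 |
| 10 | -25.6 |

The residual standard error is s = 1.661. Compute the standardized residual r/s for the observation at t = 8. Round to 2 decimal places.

0.84

T̂ = 9 − 3.3·8 = -17.4
r = -16 − (-17.4) = 1.4
r/s = 1.4 / 1.661 = 0.84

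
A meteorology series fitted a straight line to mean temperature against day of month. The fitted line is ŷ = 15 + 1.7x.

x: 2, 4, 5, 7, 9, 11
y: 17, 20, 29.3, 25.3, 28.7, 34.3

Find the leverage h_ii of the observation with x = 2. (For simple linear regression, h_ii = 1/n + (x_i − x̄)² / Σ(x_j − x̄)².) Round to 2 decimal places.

x̄ = (2 + 4 + 5 + 7 + 9 + 11)/6 = 6.33333
Σ(x − x̄)² = 18.7778 + 5.44444 + 1.77778 + 0.444444 + 7.11111 + 21.7778 = 55.3333
h = 1/6 + (-4.33333)²/55.3333 = 0.166667 + 0.339357 = 0.51

h = 0.51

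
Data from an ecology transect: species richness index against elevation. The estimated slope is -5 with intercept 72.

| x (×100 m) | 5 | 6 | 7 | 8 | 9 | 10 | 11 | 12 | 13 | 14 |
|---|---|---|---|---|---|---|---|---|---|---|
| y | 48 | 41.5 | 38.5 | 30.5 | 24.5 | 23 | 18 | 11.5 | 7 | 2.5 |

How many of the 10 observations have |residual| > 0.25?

x=5: ŷ = 72 − 5·5 = 47; e = 48 − 47 = 1
x=6: ŷ = 72 − 5·6 = 42; e = 41.5 − 42 = -0.5
x=7: ŷ = 72 − 5·7 = 37; e = 38.5 − 37 = 1.5
x=8: ŷ = 72 − 5·8 = 32; e = 30.5 − 32 = -1.5
x=9: ŷ = 72 − 5·9 = 27; e = 24.5 − 27 = -2.5
x=10: ŷ = 72 − 5·10 = 22; e = 23 − 22 = 1
x=11: ŷ = 72 − 5·11 = 17; e = 18 − 17 = 1
x=12: ŷ = 72 − 5·12 = 12; e = 11.5 − 12 = -0.5
x=13: ŷ = 72 − 5·13 = 7; e = 7 − 7 = 0
x=14: ŷ = 72 − 5·14 = 2; e = 2.5 − 2 = 0.5
|e| > 0.25: x=5 (|e|=1), x=6 (|e|=0.5), x=7 (|e|=1.5), x=8 (|e|=1.5), x=9 (|e|=2.5), x=10 (|e|=1), x=11 (|e|=1), x=12 (|e|=0.5), x=14 (|e|=0.5) → 9

9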